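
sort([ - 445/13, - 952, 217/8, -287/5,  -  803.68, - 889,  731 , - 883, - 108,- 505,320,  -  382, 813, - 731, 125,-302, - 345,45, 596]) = [ - 952,  -  889,-883, - 803.68, - 731, - 505, - 382,-345, -302, - 108 , - 287/5,- 445/13, 217/8, 45 , 125,  320, 596, 731, 813]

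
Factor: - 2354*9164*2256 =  - 48666558336 = -2^7*3^1 * 11^1*29^1 * 47^1*79^1*107^1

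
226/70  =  3 + 8/35= 3.23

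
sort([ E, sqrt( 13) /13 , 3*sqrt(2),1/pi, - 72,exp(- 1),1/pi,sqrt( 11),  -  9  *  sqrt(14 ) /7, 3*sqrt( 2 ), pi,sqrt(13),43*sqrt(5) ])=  [ - 72, - 9*sqrt ( 14 )/7,sqrt( 13)/13,1/pi,1/pi,exp( - 1 ),  E, pi , sqrt(11) , sqrt(13),3*sqrt(2) , 3*sqrt(2),43*sqrt(5) ]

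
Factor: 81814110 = 2^1*3^1*5^1*7^1*389591^1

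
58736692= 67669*868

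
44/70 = 22/35= 0.63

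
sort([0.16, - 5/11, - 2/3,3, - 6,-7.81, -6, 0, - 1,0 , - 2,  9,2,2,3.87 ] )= [ - 7.81, - 6,-6  ,- 2, - 1,  -  2/3, - 5/11,  0,  0,  0.16, 2, 2 , 3, 3.87, 9 ]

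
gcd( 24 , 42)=6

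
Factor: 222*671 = 2^1 * 3^1*11^1*37^1*61^1 = 148962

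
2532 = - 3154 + 5686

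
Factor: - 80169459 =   -  3^1*  26723153^1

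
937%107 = 81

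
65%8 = 1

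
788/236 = 197/59  =  3.34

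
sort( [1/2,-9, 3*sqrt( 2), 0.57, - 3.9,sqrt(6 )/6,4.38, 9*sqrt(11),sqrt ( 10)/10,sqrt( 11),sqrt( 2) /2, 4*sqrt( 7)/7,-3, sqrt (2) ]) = [ - 9, - 3.9, - 3,  sqrt( 10)/10 , sqrt(6) /6,1/2,0.57,sqrt( 2) /2, sqrt( 2 ), 4*sqrt(7)/7,sqrt(11),3*sqrt(2), 4.38,  9* sqrt(11)]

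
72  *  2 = 144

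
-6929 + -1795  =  -8724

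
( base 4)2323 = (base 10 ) 187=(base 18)A7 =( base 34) 5H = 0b10111011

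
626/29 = 21  +  17/29 = 21.59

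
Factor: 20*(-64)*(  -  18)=2^9 * 3^2* 5^1  =  23040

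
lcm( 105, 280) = 840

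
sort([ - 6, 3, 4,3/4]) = [ - 6,3/4, 3, 4 ] 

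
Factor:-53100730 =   -  2^1*5^1 * 421^1*12613^1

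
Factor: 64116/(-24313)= - 2^2*3^2*13^1*41^( - 1 )*137^1 * 593^( - 1 )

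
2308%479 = 392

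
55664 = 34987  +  20677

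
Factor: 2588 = 2^2*647^1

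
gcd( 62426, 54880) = 686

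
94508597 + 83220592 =177729189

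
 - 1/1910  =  -1+1909/1910 = -0.00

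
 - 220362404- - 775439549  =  555077145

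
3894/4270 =1947/2135 = 0.91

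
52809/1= 52809  =  52809.00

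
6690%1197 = 705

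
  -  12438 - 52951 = - 65389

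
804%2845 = 804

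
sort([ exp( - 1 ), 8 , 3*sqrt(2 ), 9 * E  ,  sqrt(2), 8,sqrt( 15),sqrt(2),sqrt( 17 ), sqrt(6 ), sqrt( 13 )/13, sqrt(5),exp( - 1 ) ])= [ sqrt(13)/13,exp ( - 1 ), exp( - 1), sqrt( 2 ), sqrt ( 2),sqrt(5 ), sqrt( 6 ),sqrt( 15), sqrt(17 ),3*sqrt(2 ),8,8, 9 *E ] 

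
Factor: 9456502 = 2^1 * 11^1*421^1 * 1021^1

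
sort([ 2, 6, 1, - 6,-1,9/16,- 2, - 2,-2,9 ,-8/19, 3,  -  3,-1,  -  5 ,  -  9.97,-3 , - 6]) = [-9.97,-6,  -  6, - 5,  -  3,  -  3,  -  2,- 2,- 2,-1, - 1,- 8/19,9/16, 1, 2,3, 6,9]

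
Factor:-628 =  - 2^2*157^1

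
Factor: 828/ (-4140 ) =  - 5^(-1) = - 1/5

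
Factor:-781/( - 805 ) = 5^ ( - 1)*7^( -1) * 11^1 * 23^( - 1 )*71^1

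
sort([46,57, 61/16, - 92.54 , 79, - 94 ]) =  [- 94,-92.54,61/16,  46,57,79]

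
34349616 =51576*666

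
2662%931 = 800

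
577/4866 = 577/4866 = 0.12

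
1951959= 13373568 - 11421609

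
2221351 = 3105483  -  884132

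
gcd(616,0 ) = 616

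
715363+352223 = 1067586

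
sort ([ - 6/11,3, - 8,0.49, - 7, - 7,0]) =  [ - 8,-7, - 7, - 6/11,0, 0.49,3]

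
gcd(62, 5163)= 1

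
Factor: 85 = 5^1*17^1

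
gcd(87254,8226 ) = 2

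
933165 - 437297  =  495868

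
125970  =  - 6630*(-19 ) 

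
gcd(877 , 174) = 1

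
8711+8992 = 17703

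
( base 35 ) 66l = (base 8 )16635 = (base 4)1312131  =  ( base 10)7581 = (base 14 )2A97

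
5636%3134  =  2502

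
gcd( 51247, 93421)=1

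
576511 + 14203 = 590714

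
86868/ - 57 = -1524/1 = -1524.00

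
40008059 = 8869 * 4511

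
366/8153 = 366/8153 = 0.04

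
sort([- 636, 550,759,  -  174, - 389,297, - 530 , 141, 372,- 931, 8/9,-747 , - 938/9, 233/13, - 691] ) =[ - 931, - 747, -691, - 636, - 530,- 389 , - 174, - 938/9,8/9,233/13,141,297,372,550, 759]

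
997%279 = 160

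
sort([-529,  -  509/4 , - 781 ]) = [ -781, - 529,-509/4] 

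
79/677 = 79/677 = 0.12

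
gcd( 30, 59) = 1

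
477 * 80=38160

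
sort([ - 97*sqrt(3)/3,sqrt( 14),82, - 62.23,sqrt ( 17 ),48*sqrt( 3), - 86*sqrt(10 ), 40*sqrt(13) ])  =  [ - 86*sqrt(10 ), - 62.23, - 97*sqrt( 3)/3,sqrt( 14) , sqrt ( 17),82,48*sqrt(3), 40*sqrt(13)]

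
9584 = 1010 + 8574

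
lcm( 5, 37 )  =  185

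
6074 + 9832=15906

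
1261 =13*97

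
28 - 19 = 9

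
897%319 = 259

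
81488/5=81488/5 = 16297.60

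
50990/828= 61 + 241/414 = 61.58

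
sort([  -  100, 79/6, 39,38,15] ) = [ - 100,79/6,15,38,39 ]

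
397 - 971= - 574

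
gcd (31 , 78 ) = 1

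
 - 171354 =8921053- 9092407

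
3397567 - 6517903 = - 3120336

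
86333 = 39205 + 47128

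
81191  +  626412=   707603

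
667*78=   52026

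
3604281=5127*703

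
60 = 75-15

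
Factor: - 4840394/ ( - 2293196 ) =2420197/1146598= 2^( -1)* 13^1*83^1*2243^1*573299^(-1 ) 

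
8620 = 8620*1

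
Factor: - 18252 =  - 2^2*3^3*13^2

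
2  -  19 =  -17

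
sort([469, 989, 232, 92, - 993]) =[ - 993 , 92, 232, 469 , 989] 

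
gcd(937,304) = 1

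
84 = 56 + 28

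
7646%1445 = 421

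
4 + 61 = 65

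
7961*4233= 33698913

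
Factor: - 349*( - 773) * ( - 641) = -349^1*641^1*773^1 = -172927057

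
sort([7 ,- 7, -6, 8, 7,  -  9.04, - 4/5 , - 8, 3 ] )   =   [ - 9.04,- 8,-7,- 6, - 4/5,3,7 , 7, 8] 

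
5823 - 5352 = 471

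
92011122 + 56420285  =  148431407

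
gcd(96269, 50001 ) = 1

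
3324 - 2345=979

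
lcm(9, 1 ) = 9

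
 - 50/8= - 7 + 3/4 = - 6.25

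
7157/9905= 7157/9905  =  0.72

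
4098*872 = 3573456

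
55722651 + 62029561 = 117752212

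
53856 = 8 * 6732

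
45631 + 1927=47558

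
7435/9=826 + 1/9 = 826.11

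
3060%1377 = 306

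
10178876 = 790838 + 9388038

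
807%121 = 81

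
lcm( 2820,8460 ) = 8460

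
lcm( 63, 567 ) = 567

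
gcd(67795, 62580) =5215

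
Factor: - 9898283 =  - 9898283^1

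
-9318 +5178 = - 4140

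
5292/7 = 756 = 756.00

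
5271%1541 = 648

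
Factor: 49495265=5^1*109^1*197^1 *461^1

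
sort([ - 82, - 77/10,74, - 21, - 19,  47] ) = [ - 82, - 21, - 19, - 77/10, 47, 74]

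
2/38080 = 1/19040 = 0.00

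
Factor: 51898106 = 2^1*13^1*1996081^1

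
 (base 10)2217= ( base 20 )5ah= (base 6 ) 14133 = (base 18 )6F3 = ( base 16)8A9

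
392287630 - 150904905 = 241382725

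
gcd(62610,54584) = 2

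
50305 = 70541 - 20236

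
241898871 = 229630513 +12268358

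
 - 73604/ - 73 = 1008+20/73 = 1008.27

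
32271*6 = 193626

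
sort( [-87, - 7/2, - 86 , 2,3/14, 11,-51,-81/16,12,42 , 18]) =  [-87, - 86, - 51,-81/16, - 7/2, 3/14, 2,11, 12, 18, 42]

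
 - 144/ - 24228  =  4/673= 0.01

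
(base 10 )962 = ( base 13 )590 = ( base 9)1278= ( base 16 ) 3c2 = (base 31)101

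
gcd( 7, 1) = 1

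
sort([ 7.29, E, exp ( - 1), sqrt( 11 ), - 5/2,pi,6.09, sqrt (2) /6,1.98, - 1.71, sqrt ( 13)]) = [ - 5/2, - 1.71,sqrt(2)/6, exp(  -  1), 1.98, E,pi, sqrt (11 ) , sqrt(13), 6.09,7.29 ]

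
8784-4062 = 4722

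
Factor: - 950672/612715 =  - 2^4*5^(-1 )*31^ ( - 1)*59^( - 1 ) * 67^( - 1 )*59417^1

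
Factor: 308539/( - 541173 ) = -3^( - 1) * 7^1 * 11^1*4007^1*180391^( - 1 ) 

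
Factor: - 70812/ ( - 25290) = 14/5 = 2^1*5^( - 1 )*7^1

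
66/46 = 1 + 10/23=1.43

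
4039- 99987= - 95948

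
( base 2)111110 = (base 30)22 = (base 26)2A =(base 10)62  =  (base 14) 46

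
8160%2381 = 1017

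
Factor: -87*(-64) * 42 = 2^7*3^2*7^1*29^1  =  233856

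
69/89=69/89 = 0.78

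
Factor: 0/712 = 0 = 0^1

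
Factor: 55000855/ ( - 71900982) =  - 2^(-1) * 3^(-2) * 5^1*7^1*13^1*109^1*1109^1 * 3994499^( - 1 )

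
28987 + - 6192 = 22795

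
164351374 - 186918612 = - 22567238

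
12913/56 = 12913/56 = 230.59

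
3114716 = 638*4882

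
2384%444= 164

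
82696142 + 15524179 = 98220321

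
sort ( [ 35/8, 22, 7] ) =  [35/8,7,22 ] 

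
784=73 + 711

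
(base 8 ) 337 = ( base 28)7r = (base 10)223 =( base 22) a3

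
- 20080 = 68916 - 88996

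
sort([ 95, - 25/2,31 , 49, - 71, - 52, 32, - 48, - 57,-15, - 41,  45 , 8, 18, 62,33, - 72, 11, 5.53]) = [ - 72,- 71, - 57, - 52, - 48,- 41, - 15, - 25/2, 5.53, 8,  11 , 18 , 31, 32,33, 45,49, 62, 95 ] 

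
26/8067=26/8067 = 0.00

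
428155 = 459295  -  31140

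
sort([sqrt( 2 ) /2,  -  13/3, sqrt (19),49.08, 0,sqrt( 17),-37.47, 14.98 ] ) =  [ -37.47, - 13/3,0,sqrt( 2) /2,  sqrt( 17 ), sqrt(19),14.98, 49.08 ]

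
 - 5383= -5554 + 171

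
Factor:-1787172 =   -  2^2*3^1* 148931^1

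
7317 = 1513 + 5804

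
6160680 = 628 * 9810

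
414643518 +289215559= 703859077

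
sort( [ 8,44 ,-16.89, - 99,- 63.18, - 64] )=[ - 99  , - 64, - 63.18, - 16.89 , 8, 44 ] 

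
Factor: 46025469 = 3^3*7^1 * 243521^1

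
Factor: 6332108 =2^2*1583027^1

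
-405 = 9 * ( - 45)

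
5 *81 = 405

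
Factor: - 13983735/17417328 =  - 4661245/5805776 = -2^(-4 )*5^1*109^( - 1)*433^1*2153^1*3329^( -1 ) 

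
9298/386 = 24+ 17/193 =24.09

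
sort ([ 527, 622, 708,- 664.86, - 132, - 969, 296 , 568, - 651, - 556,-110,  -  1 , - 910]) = [ - 969, - 910, - 664.86, - 651, - 556,-132,-110, - 1, 296, 527, 568,622, 708] 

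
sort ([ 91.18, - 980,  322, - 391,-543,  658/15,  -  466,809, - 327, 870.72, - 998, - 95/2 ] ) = [-998, - 980, - 543,-466, - 391, - 327,-95/2,658/15, 91.18,  322, 809 , 870.72]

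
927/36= 103/4 = 25.75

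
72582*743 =53928426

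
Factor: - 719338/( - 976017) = 2^1 * 3^( - 1)*7^ (  -  1 )*17^1*21157^1 * 46477^(-1 )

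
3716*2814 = 10456824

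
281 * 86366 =24268846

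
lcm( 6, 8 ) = 24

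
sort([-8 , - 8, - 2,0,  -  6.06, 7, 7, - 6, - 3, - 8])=[-8 , - 8, -8, - 6.06, - 6,-3, - 2, 0, 7 , 7]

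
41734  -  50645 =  - 8911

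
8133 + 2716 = 10849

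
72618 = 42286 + 30332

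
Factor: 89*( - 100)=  - 8900 = - 2^2 * 5^2*89^1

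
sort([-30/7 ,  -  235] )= [- 235, - 30/7]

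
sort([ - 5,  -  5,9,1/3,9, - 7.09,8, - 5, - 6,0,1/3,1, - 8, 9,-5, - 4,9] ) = [ - 8, - 7.09, - 6,-5, - 5, - 5, - 5,  -  4,0,1/3,1/3,1,8, 9,9 , 9,9]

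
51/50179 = 51/50179 = 0.00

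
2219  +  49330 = 51549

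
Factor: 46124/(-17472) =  - 2^( - 4)*3^( - 1 )*7^(- 1)*887^1  =  - 887/336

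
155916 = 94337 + 61579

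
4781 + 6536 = 11317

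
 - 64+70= 6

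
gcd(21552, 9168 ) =48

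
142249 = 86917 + 55332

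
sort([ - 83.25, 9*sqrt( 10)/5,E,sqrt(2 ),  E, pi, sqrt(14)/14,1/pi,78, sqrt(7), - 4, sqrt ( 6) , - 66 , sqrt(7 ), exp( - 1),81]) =[ - 83.25,  -  66,-4 , sqrt( 14)/14, 1/pi, exp( - 1), sqrt(2 ),sqrt( 6 ),sqrt( 7),  sqrt( 7 ), E,E,pi, 9*sqrt ( 10)/5, 78,81]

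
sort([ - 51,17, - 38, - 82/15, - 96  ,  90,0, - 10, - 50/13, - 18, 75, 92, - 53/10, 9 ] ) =[ - 96, - 51,  -  38 , - 18, - 10, - 82/15, - 53/10, - 50/13, 0, 9, 17,  75, 90, 92] 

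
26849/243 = 110 + 119/243 =110.49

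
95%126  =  95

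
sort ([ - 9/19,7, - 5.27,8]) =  [ - 5.27, - 9/19,  7,  8 ]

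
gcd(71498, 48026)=2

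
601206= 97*6198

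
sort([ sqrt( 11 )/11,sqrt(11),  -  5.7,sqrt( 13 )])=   [ - 5.7 , sqrt(11)/11,sqrt ( 11),sqrt ( 13) ]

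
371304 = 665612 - 294308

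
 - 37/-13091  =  37/13091 =0.00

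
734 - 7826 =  - 7092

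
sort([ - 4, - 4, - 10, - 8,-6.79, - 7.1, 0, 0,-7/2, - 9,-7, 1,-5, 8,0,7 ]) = [  -  10, - 9,-8,  -  7.1,-7,  -  6.79, - 5,  -  4, - 4, -7/2, 0, 0, 0, 1, 7,8]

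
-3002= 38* (- 79)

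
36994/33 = 1121+1/33 =1121.03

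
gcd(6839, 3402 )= 7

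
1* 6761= 6761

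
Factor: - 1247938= - 2^1 * 53^1*61^1*193^1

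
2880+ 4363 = 7243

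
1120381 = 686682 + 433699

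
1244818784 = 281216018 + 963602766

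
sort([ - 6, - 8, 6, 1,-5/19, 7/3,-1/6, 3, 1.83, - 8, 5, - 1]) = [ - 8, - 8, - 6, - 1, - 5/19, - 1/6, 1,1.83, 7/3, 3, 5, 6]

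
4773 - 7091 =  - 2318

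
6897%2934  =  1029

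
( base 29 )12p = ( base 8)1634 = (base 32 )ss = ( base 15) 419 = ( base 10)924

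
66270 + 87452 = 153722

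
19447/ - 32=-19447/32= - 607.72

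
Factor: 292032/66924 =2^4* 3^1*11^(-1) = 48/11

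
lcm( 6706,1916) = 13412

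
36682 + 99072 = 135754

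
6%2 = 0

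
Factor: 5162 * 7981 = 41197922= 2^1*23^1*29^1*89^1*347^1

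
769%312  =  145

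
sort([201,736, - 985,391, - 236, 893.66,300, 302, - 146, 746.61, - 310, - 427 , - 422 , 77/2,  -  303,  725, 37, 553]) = [-985 , - 427 , - 422, - 310, - 303 ,-236,  -  146,37,77/2,  201, 300,302,  391, 553,725,736,  746.61 , 893.66 ] 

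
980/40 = 24 + 1/2 = 24.50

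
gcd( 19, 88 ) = 1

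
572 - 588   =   - 16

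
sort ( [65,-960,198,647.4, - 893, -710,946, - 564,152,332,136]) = [ - 960, - 893, -710, -564, 65 , 136,152, 198, 332,647.4, 946]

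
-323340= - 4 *80835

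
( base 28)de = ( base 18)130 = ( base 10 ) 378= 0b101111010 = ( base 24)fi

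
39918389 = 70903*563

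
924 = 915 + 9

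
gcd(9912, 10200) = 24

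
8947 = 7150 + 1797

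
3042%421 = 95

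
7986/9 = 887 + 1/3 = 887.33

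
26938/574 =13469/287 = 46.93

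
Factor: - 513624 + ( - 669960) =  - 2^5*3^1*12329^1 = - 1183584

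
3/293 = 3/293  =  0.01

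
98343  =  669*147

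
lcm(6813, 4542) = 13626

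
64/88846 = 32/44423 = 0.00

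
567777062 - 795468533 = -227691471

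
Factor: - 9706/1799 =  - 2^1*7^( - 1)*23^1*211^1*257^( - 1)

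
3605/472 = 3605/472 = 7.64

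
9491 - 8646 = 845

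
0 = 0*7742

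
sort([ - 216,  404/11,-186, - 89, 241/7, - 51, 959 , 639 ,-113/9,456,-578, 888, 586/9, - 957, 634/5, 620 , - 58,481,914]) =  [ - 957 ,  -  578, - 216 ,-186, - 89, - 58, - 51, - 113/9,241/7, 404/11,586/9 , 634/5, 456, 481,  620,639, 888, 914,959 ]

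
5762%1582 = 1016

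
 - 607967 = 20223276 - 20831243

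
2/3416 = 1/1708 = 0.00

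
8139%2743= 2653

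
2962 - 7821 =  - 4859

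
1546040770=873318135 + 672722635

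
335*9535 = 3194225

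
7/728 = 1/104= 0.01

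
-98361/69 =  - 1426+11/23 =-1425.52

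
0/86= 0 =0.00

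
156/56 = 2  +  11/14 = 2.79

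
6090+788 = 6878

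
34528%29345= 5183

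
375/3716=375/3716=0.10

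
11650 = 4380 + 7270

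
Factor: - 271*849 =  - 230079=   - 3^1*271^1*283^1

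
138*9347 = 1289886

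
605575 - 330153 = 275422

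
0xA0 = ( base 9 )187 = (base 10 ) 160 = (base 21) 7d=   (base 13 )c4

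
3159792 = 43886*72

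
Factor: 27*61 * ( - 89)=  - 3^3*61^1*89^1 = - 146583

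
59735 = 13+59722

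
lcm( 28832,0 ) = 0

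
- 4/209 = - 4/209= - 0.02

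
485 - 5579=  - 5094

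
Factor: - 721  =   - 7^1*103^1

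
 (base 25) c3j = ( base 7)31066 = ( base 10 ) 7594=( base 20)IJE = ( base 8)16652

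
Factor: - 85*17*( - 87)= 3^1*5^1  *17^2*29^1= 125715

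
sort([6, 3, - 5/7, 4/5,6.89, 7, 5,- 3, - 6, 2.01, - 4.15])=[ - 6,-4.15,  -  3, -5/7, 4/5  ,  2.01, 3, 5 , 6, 6.89, 7]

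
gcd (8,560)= 8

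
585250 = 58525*10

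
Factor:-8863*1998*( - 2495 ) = 44182143630 = 2^1*3^3*5^1*37^1*499^1*8863^1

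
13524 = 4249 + 9275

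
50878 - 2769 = 48109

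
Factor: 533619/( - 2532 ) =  - 843/4 = - 2^(- 2)*3^1*281^1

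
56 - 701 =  - 645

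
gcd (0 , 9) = 9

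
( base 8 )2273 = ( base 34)11l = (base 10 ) 1211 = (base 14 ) 627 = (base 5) 14321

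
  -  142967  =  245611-388578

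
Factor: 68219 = 68219^1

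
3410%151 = 88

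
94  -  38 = 56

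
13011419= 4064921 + 8946498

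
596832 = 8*74604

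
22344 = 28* 798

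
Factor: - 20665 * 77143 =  -1594160095 = - 5^1*11^1*4133^1*7013^1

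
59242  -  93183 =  - 33941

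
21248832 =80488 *264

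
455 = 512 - 57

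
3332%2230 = 1102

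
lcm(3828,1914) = 3828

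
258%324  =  258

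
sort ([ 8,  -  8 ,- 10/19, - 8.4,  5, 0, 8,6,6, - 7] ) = [- 8.4, - 8, - 7, - 10/19,0, 5, 6,6,8,8] 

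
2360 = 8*295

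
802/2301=802/2301 =0.35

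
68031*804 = 54696924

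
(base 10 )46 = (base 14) 34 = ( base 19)28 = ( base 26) 1K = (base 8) 56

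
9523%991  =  604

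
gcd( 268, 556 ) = 4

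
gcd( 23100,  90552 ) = 924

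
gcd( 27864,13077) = 9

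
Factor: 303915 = 3^1*5^1*20261^1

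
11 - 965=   - 954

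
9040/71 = 127  +  23/71 = 127.32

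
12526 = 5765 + 6761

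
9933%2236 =989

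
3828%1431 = 966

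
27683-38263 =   -  10580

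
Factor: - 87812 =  - 2^2*29^1*757^1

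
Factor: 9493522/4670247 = 2^1*3^( - 1)*29^(-1 )*2081^1* 2281^1*53681^(-1)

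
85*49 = 4165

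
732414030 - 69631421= 662782609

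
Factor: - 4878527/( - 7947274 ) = 2^(  -  1)* 103^( - 1)*173^ ( - 1)*223^( - 1)*4878527^1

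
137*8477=1161349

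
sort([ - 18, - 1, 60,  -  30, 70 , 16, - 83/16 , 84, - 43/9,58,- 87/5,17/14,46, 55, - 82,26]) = [ - 82,-30, - 18,-87/5 , - 83/16 , - 43/9, - 1, 17/14,16,  26, 46,55,58, 60,70, 84]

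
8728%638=434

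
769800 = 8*96225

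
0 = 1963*0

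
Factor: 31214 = 2^1*15607^1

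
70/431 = 70/431 = 0.16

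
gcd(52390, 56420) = 4030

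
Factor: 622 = 2^1 * 311^1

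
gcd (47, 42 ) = 1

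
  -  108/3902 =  - 54/1951 = - 0.03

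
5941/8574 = 5941/8574 = 0.69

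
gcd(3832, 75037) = 1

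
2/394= 1/197=0.01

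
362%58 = 14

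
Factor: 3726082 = 2^1*1863041^1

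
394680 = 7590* 52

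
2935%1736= 1199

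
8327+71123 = 79450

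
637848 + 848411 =1486259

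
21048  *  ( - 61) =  - 1283928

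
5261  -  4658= 603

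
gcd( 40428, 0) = 40428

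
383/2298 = 1/6 = 0.17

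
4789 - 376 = 4413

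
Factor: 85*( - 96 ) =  - 2^5* 3^1*5^1 * 17^1=-8160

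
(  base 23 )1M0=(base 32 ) 10b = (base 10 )1035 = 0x40b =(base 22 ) 231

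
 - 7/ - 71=7/71  =  0.10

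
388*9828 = 3813264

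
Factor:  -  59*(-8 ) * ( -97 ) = - 2^3*59^1*97^1 = -45784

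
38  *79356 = 3015528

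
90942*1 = 90942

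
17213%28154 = 17213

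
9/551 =9/551 =0.02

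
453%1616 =453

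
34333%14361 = 5611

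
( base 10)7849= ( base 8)17251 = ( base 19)12E2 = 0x1EA9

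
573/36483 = 191/12161 = 0.02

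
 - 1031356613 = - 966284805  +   - 65071808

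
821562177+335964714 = 1157526891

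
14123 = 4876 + 9247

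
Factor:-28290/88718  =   - 3^1 * 5^1 * 7^( - 1)*23^1 * 41^1*6337^( - 1) = -14145/44359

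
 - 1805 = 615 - 2420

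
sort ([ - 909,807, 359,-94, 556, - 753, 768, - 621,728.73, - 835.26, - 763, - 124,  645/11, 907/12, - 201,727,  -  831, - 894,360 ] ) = [ - 909, - 894, - 835.26, - 831, - 763, - 753,  -  621, - 201, - 124 , - 94,645/11,907/12 , 359,  360  ,  556, 727,  728.73,768, 807 ] 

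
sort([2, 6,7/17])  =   [7/17, 2, 6]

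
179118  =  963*186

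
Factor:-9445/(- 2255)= 11^(-1)*41^(-1)*1889^1 = 1889/451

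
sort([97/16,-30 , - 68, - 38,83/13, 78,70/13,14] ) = [ - 68, -38,-30,70/13, 97/16, 83/13,  14, 78 ] 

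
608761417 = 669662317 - 60900900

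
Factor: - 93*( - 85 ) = 3^1*5^1*17^1*31^1 = 7905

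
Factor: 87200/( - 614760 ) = -20/141= -2^2 * 3^( - 1 )*5^1*47^( - 1) 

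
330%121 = 88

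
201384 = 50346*4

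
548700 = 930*590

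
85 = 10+75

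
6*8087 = 48522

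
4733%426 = 47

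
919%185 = 179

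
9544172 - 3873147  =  5671025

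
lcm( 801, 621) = 55269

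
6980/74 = 94+12/37 = 94.32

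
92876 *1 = 92876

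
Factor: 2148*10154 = 21810792 = 2^3*3^1*179^1 *5077^1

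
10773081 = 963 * 11187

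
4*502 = 2008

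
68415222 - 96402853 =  - 27987631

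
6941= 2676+4265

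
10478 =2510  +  7968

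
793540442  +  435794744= 1229335186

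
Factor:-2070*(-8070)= 16704900=2^2*3^3*5^2*23^1*269^1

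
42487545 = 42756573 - 269028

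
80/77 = 1 + 3/77  =  1.04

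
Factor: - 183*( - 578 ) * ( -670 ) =-2^2 * 3^1*5^1*17^2*61^1* 67^1=- 70868580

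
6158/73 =6158/73  =  84.36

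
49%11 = 5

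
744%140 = 44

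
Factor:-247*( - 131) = 32357  =  13^1*19^1 * 131^1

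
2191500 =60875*36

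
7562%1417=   477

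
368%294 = 74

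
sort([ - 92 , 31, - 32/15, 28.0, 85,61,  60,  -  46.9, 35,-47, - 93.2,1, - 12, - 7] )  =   [ - 93.2, - 92, - 47, - 46.9,-12, - 7,-32/15, 1, 28.0,31, 35, 60 , 61,85]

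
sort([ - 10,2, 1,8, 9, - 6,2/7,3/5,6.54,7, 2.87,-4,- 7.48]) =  [- 10, - 7.48,-6, - 4, 2/7, 3/5 , 1,2,2.87, 6.54, 7,8,9]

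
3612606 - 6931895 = -3319289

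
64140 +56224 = 120364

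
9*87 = 783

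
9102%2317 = 2151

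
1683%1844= 1683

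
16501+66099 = 82600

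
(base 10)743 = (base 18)255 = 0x2e7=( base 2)1011100111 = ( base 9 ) 1015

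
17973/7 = 17973/7 = 2567.57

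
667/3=667/3 = 222.33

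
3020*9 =27180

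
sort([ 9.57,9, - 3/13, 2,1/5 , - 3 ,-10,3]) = [  -  10, - 3, - 3/13,  1/5,2,3,9,9.57] 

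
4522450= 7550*599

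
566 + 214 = 780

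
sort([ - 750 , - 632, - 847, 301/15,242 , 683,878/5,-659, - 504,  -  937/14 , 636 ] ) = [-847, -750 , - 659,-632,  -  504,-937/14 , 301/15 , 878/5, 242, 636, 683 ]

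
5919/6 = 986 + 1/2  =  986.50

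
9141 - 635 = 8506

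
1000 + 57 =1057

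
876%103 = 52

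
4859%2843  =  2016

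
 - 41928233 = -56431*743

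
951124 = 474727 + 476397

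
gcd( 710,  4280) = 10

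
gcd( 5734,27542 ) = 94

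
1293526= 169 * 7654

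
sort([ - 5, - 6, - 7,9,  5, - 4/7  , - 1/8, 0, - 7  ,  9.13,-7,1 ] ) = [ - 7,  -  7, - 7, - 6, - 5, - 4/7, - 1/8, 0,1, 5, 9,9.13] 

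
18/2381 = 18/2381= 0.01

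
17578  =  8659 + 8919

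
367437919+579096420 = 946534339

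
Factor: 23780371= 3583^1*6637^1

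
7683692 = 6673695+1009997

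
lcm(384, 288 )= 1152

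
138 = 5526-5388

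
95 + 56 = 151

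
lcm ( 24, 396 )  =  792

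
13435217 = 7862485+5572732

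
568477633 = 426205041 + 142272592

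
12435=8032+4403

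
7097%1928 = 1313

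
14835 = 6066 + 8769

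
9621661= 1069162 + 8552499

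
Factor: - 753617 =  - 753617^1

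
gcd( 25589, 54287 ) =1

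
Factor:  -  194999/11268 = - 2^( - 2)*3^( - 2)*7^1*89^1= - 623/36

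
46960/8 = 5870= 5870.00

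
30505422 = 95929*318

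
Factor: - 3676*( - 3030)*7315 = 2^3*3^1 * 5^2*7^1*11^1*19^1*101^1*919^1 = 81476518200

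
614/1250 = 307/625 = 0.49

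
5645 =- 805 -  - 6450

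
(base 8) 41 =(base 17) 1g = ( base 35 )x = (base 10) 33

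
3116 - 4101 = - 985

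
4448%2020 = 408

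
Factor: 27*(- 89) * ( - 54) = 2^1*3^6*89^1 =129762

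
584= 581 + 3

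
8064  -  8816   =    -  752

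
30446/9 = 3382+ 8/9 = 3382.89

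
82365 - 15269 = 67096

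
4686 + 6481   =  11167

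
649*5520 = 3582480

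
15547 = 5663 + 9884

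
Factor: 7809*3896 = 30423864=2^3*3^1*19^1*137^1*487^1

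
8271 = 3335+4936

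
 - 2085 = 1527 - 3612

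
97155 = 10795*9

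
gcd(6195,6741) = 21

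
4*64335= 257340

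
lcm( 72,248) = 2232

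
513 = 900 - 387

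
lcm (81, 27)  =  81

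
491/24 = 20 + 11/24= 20.46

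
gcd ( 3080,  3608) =88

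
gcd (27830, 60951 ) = 11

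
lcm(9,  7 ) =63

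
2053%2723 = 2053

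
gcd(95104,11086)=2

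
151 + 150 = 301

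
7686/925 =8+286/925 = 8.31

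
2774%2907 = 2774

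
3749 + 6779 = 10528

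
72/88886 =36/44443 = 0.00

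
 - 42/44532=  - 7/7422 = - 0.00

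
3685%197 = 139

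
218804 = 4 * 54701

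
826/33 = 25+1/33=25.03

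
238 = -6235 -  - 6473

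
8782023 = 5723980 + 3058043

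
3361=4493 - 1132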